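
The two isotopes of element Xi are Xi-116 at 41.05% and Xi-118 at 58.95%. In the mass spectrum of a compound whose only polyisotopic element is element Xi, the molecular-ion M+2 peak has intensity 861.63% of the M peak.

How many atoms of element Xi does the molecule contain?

6

The M+2/M ratio from n Xi atoms is n · q/p = n · 0.5895/0.4105.
n = 8.6163 × 0.4105/0.5895 = 6.00 ≈ 6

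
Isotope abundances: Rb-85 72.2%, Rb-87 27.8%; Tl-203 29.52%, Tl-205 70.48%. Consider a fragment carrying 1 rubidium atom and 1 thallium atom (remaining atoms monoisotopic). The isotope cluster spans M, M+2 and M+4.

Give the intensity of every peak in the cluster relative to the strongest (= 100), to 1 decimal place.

36.1 : 100.0 : 33.2

Rubidium pattern (n=1): 0.7220 : 0.2780
Thallium pattern (n=1): 0.2952 : 0.7048
Convolve the two distributions (both contribute in 2-u steps):
  M: 0.7220×0.2952 = 0.213134
  M+2: 0.7220×0.7048 + 0.2780×0.2952 = 0.590931
  M+4: 0.2780×0.7048 = 0.195934
Scale to base peak (0.590931) = 100: 36.1 : 100.0 : 33.2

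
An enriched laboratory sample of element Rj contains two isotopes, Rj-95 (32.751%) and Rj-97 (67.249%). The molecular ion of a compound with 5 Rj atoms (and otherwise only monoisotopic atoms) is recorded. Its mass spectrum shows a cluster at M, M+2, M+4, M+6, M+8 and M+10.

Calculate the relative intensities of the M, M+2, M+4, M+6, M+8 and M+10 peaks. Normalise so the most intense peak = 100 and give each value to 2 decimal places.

1.13 : 11.55 : 47.44 : 97.40 : 100.00 : 41.07

Expanding (0.32751 + 0.67249)^5:
P(M) = 0.32751^5 = 0.003768
P(M+2) = 5 × 0.32751^4 × 0.67249^1 = 0.038686
P(M+4) = 10 × 0.32751^3 × 0.67249^2 = 0.158871
P(M+6) = 10 × 0.32751^2 × 0.67249^3 = 0.326217
P(M+8) = 5 × 0.32751^1 × 0.67249^4 = 0.334918
P(M+10) = 0.67249^5 = 0.137540
The M+8 peak is largest (0.334918); scaling to 100 gives 1.13 : 11.55 : 47.44 : 97.40 : 100.00 : 41.07.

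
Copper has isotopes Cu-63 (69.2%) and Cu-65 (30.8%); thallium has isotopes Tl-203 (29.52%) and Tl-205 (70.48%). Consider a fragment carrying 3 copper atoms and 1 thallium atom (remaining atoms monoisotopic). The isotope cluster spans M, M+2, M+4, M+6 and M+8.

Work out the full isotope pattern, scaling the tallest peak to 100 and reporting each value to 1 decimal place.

Copper pattern (n=3): 0.33137389 : 0.44247034 : 0.19693766 : 0.02921811
Thallium pattern (n=1): 0.2952 : 0.7048
Convolve the two distributions (both contribute in 2-u steps):
  M: 0.33137389×0.2952 = 0.097822
  M+2: 0.33137389×0.7048 + 0.44247034×0.2952 = 0.364170
  M+4: 0.44247034×0.7048 + 0.19693766×0.2952 = 0.369989
  M+6: 0.19693766×0.7048 + 0.02921811×0.2952 = 0.147427
  M+8: 0.02921811×0.7048 = 0.020593
Scale to base peak (0.369989) = 100: 26.4 : 98.4 : 100.0 : 39.8 : 5.6

26.4 : 98.4 : 100.0 : 39.8 : 5.6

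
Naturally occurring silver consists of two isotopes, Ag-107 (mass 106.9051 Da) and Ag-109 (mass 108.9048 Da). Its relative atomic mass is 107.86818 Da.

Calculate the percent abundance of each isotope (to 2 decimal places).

Let x be the fractional abundance of Ag-107; then Ag-109 has abundance 1 − x.
106.9051·x + 108.9048·(1 − x) = 107.86818
(106.9051 − 108.9048)·x = 107.86818 − 108.9048
x = -1.03662 / -1.9997 = 0.51839 → 51.84% Ag-107, 48.16% Ag-109.

Ag-107: 51.84%, Ag-109: 48.16%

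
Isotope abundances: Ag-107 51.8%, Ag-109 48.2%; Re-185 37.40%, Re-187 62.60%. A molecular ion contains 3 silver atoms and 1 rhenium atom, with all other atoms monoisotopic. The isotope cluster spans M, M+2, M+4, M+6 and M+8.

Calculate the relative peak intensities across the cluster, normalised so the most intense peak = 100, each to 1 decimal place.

13.8 : 61.4 : 100.0 : 70.9 : 18.5

Silver pattern (n=3): 0.13899183 : 0.3879965 : 0.3610315 : 0.11198017
Rhenium pattern (n=1): 0.3740 : 0.6260
Convolve the two distributions (both contribute in 2-u steps):
  M: 0.13899183×0.3740 = 0.051983
  M+2: 0.13899183×0.6260 + 0.3879965×0.3740 = 0.232120
  M+4: 0.3879965×0.6260 + 0.3610315×0.3740 = 0.377912
  M+6: 0.3610315×0.6260 + 0.11198017×0.3740 = 0.267886
  M+8: 0.11198017×0.6260 = 0.070100
Scale to base peak (0.377912) = 100: 13.8 : 61.4 : 100.0 : 70.9 : 18.5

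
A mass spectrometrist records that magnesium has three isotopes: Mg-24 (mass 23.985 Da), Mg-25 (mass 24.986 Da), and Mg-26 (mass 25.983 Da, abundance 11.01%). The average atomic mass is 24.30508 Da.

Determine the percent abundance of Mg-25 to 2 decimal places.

10.00%

Let x and y be the fractions of Mg-24 and Mg-25. Then x + y = 1 − 0.1101 = 0.8899 and 23.985x + 24.986y = 24.30508 − 0.1101×25.983 = 21.4443517.
Substituting: 23.985x + 24.986(0.8899 − x) = 21.4443517
(23.985 − 24.986)x = -0.7906897  ⇒  x = 0.78990, y = 0.10000
Mg-24: 78.99%, Mg-25: 10.00%.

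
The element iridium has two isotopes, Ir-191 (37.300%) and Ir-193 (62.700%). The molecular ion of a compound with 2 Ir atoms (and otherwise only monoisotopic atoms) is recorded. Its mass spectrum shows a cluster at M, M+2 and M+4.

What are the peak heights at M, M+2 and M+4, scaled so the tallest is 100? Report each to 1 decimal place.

29.7 : 100.0 : 84.0

The 2 Ir atoms are independent, so intensities follow the terms of (0.37300 + 0.62700)^2.
P(M) = 0.37300^2 = 0.139129
P(M+2) = 2 × 0.37300^1 × 0.62700^1 = 0.467742
P(M+4) = 0.62700^2 = 0.393129
The M+2 peak is largest (0.467742); scaling to 100 gives 29.7 : 100.0 : 84.0.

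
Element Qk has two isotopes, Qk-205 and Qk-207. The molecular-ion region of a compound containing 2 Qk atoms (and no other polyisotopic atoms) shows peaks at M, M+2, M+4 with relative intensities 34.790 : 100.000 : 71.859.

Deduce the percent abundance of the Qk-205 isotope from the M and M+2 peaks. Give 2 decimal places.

41.03%

Let p = fractional abundance of Qk-205. I(M+2)/I(M) = [C(2,1)·p^1·(1−p)] / p^2 = 2·(1−p)/p = 100.000/34.790 = 2.8744
(1−p)/p = 2.8744/2 = 1.4372  ⇒  p = 1/(1 + 1.4372) = 0.4103
Qk-205: 41.03%, Qk-207: 58.97%.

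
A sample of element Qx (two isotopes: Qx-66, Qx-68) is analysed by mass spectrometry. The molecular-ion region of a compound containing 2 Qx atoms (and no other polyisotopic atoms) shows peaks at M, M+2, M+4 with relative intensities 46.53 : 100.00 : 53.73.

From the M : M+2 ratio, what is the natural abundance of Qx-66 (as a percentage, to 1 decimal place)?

Write p for the Qx-66 fraction. I(M+2)/I(M) = [C(2,1)·p^1·(1−p)] / p^2 = 2·(1−p)/p = 100.00/46.53 = 2.1492
(1−p)/p = 2.1492/2 = 1.0746  ⇒  p = 1/(1 + 1.0746) = 0.4820
Qx-66: 48.2%, Qx-68: 51.8%.

48.2%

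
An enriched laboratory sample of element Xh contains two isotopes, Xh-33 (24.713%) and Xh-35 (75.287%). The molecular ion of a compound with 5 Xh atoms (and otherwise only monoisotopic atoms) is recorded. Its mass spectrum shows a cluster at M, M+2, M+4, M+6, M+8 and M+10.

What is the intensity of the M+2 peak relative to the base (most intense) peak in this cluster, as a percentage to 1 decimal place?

3.5%

(0.24713 + 0.75287)^5 gives M 0.0009, M+2 0.0140, M+4 0.0855, M+6 0.2606, M+8 0.3970, M+10 0.2419; the largest is M+8.
P(M+8) = C(5,4) × 0.24713^1 × 0.75287^4 = 5 × 0.24713 × 0.32127725 = 0.396986 (base)
P(M+2) = C(5,1) × 0.24713^4 × 0.75287^1 = 5 × 0.00372994 × 0.75287 = 0.014041
Relative intensity = 0.014041 / 0.396986 × 100 = 3.5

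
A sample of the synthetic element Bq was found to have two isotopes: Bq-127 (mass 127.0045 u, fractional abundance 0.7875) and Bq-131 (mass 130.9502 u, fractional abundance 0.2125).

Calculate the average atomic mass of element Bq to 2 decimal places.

Weight each isotope mass by its fractional abundance: 0.7875 × 127.0045 + 0.2125 × 130.9502
= 100.01604 + 27.82692 = 127.84296 u

127.84 u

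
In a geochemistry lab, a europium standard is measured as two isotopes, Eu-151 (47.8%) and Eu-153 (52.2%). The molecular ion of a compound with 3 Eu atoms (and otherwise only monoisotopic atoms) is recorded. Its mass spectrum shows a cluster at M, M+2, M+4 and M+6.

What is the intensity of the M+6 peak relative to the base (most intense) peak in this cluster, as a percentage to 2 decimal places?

Binomial terms of (0.478 + 0.522)^3: M 0.1092, M+2 0.3578, M+4 0.3907, M+6 0.1422 → M+4 is the base peak.
P(M+4) = C(3,2) × 0.478^1 × 0.522^2 = 3 × 0.4780 × 0.272484 = 0.390742 (base)
P(M+6) = C(3,3) × 0.478^0 × 0.522^3 = 1 × 1.0000 × 0.14223665 = 0.142237
Relative intensity = 0.142237 / 0.390742 × 100 = 36.40

36.40%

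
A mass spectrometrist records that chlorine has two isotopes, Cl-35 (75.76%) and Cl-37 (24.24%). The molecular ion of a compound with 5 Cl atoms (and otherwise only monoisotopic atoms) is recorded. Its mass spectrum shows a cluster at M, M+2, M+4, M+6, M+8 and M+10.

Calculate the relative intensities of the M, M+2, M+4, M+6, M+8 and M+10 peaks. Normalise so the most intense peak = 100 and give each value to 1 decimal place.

62.5 : 100.0 : 64.0 : 20.5 : 3.3 : 0.2

Expanding (0.7576 + 0.2424)^5:
P(M) = 0.7576^5 = 0.249574
P(M+2) = 5 × 0.7576^4 × 0.2424^1 = 0.399266
P(M+4) = 10 × 0.7576^3 × 0.2424^2 = 0.255497
P(M+6) = 10 × 0.7576^2 × 0.2424^3 = 0.081748
P(M+8) = 5 × 0.7576^1 × 0.2424^4 = 0.013078
P(M+10) = 0.2424^5 = 0.000837
The M+2 peak is largest (0.399266); scaling to 100 gives 62.5 : 100.0 : 64.0 : 20.5 : 3.3 : 0.2.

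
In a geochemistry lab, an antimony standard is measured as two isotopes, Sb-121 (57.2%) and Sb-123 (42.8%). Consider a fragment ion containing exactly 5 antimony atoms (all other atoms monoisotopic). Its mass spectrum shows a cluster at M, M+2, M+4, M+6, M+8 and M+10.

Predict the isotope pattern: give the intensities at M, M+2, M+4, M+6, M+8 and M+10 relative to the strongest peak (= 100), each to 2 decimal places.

The 5 Sb atoms are independent, so intensities follow the terms of (0.572 + 0.428)^5.
P(M) = 0.572^5 = 0.061232
P(M+2) = 5 × 0.572^4 × 0.428^1 = 0.229086
P(M+4) = 10 × 0.572^3 × 0.428^2 = 0.342827
P(M+6) = 10 × 0.572^2 × 0.428^3 = 0.256521
P(M+8) = 5 × 0.572^1 × 0.428^4 = 0.095971
P(M+10) = 0.428^5 = 0.014362
The M+4 peak is largest (0.342827); scaling to 100 gives 17.86 : 66.82 : 100.00 : 74.83 : 27.99 : 4.19.

17.86 : 66.82 : 100.00 : 74.83 : 27.99 : 4.19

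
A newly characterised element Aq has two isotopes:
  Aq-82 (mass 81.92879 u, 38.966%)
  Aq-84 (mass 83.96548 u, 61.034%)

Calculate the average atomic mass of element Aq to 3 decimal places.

The abundance-weighted mean is 0.38966 × 81.92879 + 0.61034 × 83.96548
= 31.924372 + 51.247491 = 83.171863 u

83.172 u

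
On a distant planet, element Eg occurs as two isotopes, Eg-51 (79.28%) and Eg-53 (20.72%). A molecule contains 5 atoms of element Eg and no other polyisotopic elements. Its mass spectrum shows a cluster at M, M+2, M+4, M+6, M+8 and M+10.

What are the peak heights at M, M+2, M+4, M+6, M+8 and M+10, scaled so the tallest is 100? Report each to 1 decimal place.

76.5 : 100.0 : 52.3 : 13.7 : 1.8 : 0.1

Expanding (0.7928 + 0.2072)^5:
P(M) = 0.7928^5 = 0.313197
P(M+2) = 5 × 0.7928^4 × 0.2072^1 = 0.409274
P(M+4) = 10 × 0.7928^3 × 0.2072^2 = 0.213929
P(M+6) = 10 × 0.7928^2 × 0.2072^3 = 0.055911
P(M+8) = 5 × 0.7928^1 × 0.2072^4 = 0.007306
P(M+10) = 0.2072^5 = 0.000382
The M+2 peak is largest (0.409274); scaling to 100 gives 76.5 : 100.0 : 52.3 : 13.7 : 1.8 : 0.1.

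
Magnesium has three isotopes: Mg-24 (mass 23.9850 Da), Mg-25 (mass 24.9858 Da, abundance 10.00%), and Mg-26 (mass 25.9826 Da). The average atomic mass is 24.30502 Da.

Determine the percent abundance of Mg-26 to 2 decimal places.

11.01%

Let x and y be the fractions of Mg-24 and Mg-26. Then x + y = 1 − 0.1000 = 0.9000 and 23.9850x + 25.9826y = 24.30502 − 0.1000×24.9858 = 21.80644.
Substituting: 23.9850x + 25.9826(0.9000 − x) = 21.80644
(23.9850 − 25.9826)x = -1.5779  ⇒  x = 0.78990, y = 0.11010
Mg-24: 78.99%, Mg-26: 11.01%.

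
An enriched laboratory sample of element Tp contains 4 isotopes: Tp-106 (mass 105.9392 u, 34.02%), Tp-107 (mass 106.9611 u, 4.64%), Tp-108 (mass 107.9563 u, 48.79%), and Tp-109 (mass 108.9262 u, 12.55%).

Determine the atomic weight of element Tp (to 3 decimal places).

107.346 u

The abundance-weighted mean is 0.3402 × 105.9392 + 0.0464 × 106.9611 + 0.4879 × 107.9563 + 0.1255 × 108.9262
= 36.04052 + 4.96300 + 52.67188 + 13.67024 = 107.34564 u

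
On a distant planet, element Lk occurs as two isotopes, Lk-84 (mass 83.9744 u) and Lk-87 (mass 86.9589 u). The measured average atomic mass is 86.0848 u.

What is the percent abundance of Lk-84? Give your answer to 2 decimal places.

Writing the weighted mean with unknown fraction x of Lk-84:
83.9744·x + 86.9589·(1 − x) = 86.0848
(83.9744 − 86.9589)·x = 86.0848 − 86.9589
x = -0.8741 / -2.9845 = 0.29288 → 29.29% Lk-84, 70.71% Lk-87.

29.29%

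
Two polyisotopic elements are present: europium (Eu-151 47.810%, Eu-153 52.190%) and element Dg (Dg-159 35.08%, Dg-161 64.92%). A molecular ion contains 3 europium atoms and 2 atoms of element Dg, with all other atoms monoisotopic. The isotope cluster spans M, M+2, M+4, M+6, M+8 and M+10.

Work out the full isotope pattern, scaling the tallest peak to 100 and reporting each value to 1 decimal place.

3.9 : 27.1 : 74.3 : 100.0 : 66.2 : 17.3

Europium pattern (n=3): 0.10928391 : 0.3578871 : 0.39067407 : 0.14215492
Element Dg pattern (n=2): 0.12306064 : 0.45547872 : 0.42146064
Convolve the two distributions (both contribute in 2-u steps):
  M: 0.10928391×0.12306064 = 0.013449
  M+2: 0.10928391×0.45547872 + 0.3578871×0.12306064 = 0.093818
  M+4: 0.10928391×0.42146064 + 0.3578871×0.45547872 + 0.39067407×0.12306064 = 0.257145
  M+6: 0.3578871×0.42146064 + 0.39067407×0.45547872 + 0.14215492×0.12306064 = 0.346273
  M+8: 0.39067407×0.42146064 + 0.14215492×0.45547872 = 0.229402
  M+10: 0.14215492×0.42146064 = 0.059913
Scale to base peak (0.346273) = 100: 3.9 : 27.1 : 74.3 : 100.0 : 66.2 : 17.3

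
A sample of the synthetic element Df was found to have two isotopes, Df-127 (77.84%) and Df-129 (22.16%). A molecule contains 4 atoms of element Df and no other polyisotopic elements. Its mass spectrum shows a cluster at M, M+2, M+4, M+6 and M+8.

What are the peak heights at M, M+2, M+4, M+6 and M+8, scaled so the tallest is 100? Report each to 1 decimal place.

87.8 : 100.0 : 42.7 : 8.1 : 0.6

Expanding (0.7784 + 0.2216)^4:
P(M) = 0.7784^4 = 0.367123
P(M+2) = 4 × 0.7784^3 × 0.2216^1 = 0.418060
P(M+4) = 6 × 0.7784^2 × 0.2216^2 = 0.178524
P(M+6) = 4 × 0.7784^1 × 0.2216^3 = 0.033882
P(M+8) = 0.2216^4 = 0.002411
The M+2 peak is largest (0.418060); scaling to 100 gives 87.8 : 100.0 : 42.7 : 8.1 : 0.6.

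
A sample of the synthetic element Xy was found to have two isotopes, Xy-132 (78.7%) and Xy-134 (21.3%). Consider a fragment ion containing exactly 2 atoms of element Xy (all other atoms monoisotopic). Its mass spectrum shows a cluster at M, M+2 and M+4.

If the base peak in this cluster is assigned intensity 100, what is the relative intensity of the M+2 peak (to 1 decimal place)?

54.1

Term probabilities: M 0.6194, M+2 0.3353, M+4 0.0454. Base peak = M.
P(M) = C(2,0) × 0.787^2 × 0.213^0 = 1 × 0.619369 × 1.0000 = 0.619369 (base)
P(M+2) = C(2,1) × 0.787^1 × 0.213^1 = 2 × 0.7870 × 0.2130 = 0.335262
Relative intensity = 0.335262 / 0.619369 × 100 = 54.1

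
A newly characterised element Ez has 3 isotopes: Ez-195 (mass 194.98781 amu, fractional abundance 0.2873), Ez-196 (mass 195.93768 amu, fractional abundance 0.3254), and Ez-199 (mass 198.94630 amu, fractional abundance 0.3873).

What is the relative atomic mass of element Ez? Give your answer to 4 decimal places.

Ar = Σ fᵢ·mᵢ = 0.2873 × 194.98781 + 0.3254 × 195.93768 + 0.3873 × 198.94630
= 56.019998 + 63.758121 + 77.051902 = 196.830021 amu

196.8300 amu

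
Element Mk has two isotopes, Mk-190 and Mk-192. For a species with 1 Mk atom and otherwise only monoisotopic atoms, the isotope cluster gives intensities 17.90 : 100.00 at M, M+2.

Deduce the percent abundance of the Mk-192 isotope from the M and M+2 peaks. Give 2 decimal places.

If p is the fraction of Mk that is Mk-190, then I(M+2)/I(M) = [C(1,1)·p^0·(1−p)] / p^1 = 1·(1−p)/p = 100.00/17.90 = 5.5866
(1−p)/p = 5.5866/1 = 5.5866  ⇒  p = 1/(1 + 5.5866) = 0.1518
Mk-190: 15.18%, Mk-192: 84.82%.

84.82%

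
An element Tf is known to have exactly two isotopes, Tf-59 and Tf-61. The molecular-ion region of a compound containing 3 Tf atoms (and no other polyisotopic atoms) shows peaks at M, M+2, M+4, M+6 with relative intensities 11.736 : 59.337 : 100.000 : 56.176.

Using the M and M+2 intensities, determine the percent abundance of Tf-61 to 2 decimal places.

62.76%

If p is the fraction of Tf that is Tf-59, then I(M+2)/I(M) = [C(3,1)·p^2·(1−p)] / p^3 = 3·(1−p)/p = 59.337/11.736 = 5.0560
(1−p)/p = 5.0560/3 = 1.6853  ⇒  p = 1/(1 + 1.6853) = 0.3724
Tf-59: 37.24%, Tf-61: 62.76%.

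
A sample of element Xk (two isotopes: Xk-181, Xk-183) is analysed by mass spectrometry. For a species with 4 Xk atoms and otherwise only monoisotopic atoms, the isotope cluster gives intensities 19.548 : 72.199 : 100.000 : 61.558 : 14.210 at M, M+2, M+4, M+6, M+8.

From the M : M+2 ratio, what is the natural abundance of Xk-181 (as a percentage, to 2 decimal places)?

51.99%

Write p for the Xk-181 fraction. I(M+2)/I(M) = [C(4,1)·p^3·(1−p)] / p^4 = 4·(1−p)/p = 72.199/19.548 = 3.6934
(1−p)/p = 3.6934/4 = 0.9234  ⇒  p = 1/(1 + 0.9234) = 0.5199
Xk-181: 51.99%, Xk-183: 48.01%.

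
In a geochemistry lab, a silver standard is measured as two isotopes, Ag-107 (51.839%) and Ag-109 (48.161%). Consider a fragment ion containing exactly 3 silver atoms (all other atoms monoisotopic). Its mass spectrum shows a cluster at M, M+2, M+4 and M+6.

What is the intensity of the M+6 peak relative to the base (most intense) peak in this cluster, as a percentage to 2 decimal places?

Binomial terms of (0.51839 + 0.48161)^3: M 0.1393, M+2 0.3883, M+4 0.3607, M+6 0.1117 → M+2 is the base peak.
P(M+2) = C(3,1) × 0.51839^2 × 0.48161^1 = 3 × 0.26872819 × 0.48161 = 0.388267 (base)
P(M+6) = C(3,3) × 0.51839^0 × 0.48161^3 = 1 × 1.0000 × 0.11170857 = 0.111709
Relative intensity = 0.111709 / 0.388267 × 100 = 28.77

28.77%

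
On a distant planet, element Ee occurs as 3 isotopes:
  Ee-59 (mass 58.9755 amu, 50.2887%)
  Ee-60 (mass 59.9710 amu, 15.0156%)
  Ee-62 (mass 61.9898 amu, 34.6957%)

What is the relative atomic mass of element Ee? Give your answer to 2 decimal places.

Weight each isotope mass by its fractional abundance: 0.502887 × 58.9755 + 0.150156 × 59.9710 + 0.346957 × 61.9898
= 29.65801 + 9.00501 + 21.50780 = 60.17082 amu

60.17 amu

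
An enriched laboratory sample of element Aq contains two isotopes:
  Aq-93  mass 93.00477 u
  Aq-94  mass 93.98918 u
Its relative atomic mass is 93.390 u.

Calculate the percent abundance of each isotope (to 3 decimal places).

Let x be the fractional abundance of Aq-93; then Aq-94 has abundance 1 − x.
93.00477·x + 93.98918·(1 − x) = 93.390
(93.00477 − 93.98918)·x = 93.390 − 93.98918
x = -0.59918 / -0.98441 = 0.60867 → 60.867% Aq-93, 39.133% Aq-94.

Aq-93: 60.867%, Aq-94: 39.133%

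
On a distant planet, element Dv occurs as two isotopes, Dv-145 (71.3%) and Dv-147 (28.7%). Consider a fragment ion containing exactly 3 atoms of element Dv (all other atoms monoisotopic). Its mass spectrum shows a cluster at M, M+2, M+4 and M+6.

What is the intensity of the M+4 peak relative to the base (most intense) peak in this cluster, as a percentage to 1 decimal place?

Binomial terms of (0.713 + 0.287)^3: M 0.3625, M+2 0.4377, M+4 0.1762, M+6 0.0236 → M+2 is the base peak.
P(M+2) = C(3,1) × 0.713^2 × 0.287^1 = 3 × 0.508369 × 0.2870 = 0.437706 (base)
P(M+4) = C(3,2) × 0.713^1 × 0.287^2 = 3 × 0.7130 × 0.082369 = 0.176187
Relative intensity = 0.176187 / 0.437706 × 100 = 40.3

40.3%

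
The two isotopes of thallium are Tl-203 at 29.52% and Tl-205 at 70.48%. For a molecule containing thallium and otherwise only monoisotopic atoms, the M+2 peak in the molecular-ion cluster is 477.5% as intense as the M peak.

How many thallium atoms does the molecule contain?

For n independent Tl atoms, I(M+2)/I(M) = n · (abundance Tl-205) / (abundance Tl-203) = n · 0.7048/0.2952.
n = 4.775 × 0.2952/0.7048 = 2.00 ≈ 2

2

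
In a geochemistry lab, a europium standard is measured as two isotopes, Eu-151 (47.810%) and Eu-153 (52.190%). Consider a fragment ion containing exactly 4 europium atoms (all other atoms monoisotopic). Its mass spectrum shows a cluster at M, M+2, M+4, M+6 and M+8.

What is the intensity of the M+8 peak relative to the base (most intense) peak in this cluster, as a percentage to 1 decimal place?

19.9%

Term probabilities: M 0.0522, M+2 0.2281, M+4 0.3736, M+6 0.2719, M+8 0.0742. Base peak = M+4.
P(M+4) = C(4,2) × 0.47810^2 × 0.52190^2 = 6 × 0.22857961 × 0.27237961 = 0.373563 (base)
P(M+8) = C(4,4) × 0.47810^0 × 0.52190^4 = 1 × 1.0000 × 0.07419065 = 0.074191
Relative intensity = 0.074191 / 0.373563 × 100 = 19.9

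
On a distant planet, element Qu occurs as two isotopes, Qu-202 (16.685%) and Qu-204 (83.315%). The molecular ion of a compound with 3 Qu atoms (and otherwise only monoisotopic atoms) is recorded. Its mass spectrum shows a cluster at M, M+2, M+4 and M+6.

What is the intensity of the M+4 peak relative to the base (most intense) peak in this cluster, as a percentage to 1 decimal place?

60.1%

Binomial terms of (0.16685 + 0.83315)^3: M 0.0046, M+2 0.0696, M+4 0.3475, M+6 0.5783 → M+6 is the base peak.
P(M+6) = C(3,3) × 0.16685^0 × 0.83315^3 = 1 × 1.0000 × 0.57832184 = 0.578322 (base)
P(M+4) = C(3,2) × 0.16685^1 × 0.83315^2 = 3 × 0.16685 × 0.69413892 = 0.347451
Relative intensity = 0.347451 / 0.578322 × 100 = 60.1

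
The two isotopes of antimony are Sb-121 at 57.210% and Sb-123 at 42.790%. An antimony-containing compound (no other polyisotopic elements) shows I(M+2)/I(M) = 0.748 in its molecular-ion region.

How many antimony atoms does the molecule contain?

1

For n independent Sb atoms, I(M+2)/I(M) = n · (abundance Sb-123) / (abundance Sb-121) = n · 0.42790/0.57210.
n = 0.748 × 0.57210/0.42790 = 1.00 ≈ 1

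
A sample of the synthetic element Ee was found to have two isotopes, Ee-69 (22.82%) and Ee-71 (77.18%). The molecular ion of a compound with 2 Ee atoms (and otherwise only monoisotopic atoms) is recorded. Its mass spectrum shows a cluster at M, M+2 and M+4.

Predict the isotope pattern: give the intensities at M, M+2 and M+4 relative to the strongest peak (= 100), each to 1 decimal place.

8.7 : 59.1 : 100.0

The 2 Ee atoms are independent, so intensities follow the terms of (0.2282 + 0.7718)^2.
P(M) = 0.2282^2 = 0.052075
P(M+2) = 2 × 0.2282^1 × 0.7718^1 = 0.352250
P(M+4) = 0.7718^2 = 0.595675
The M+4 peak is largest (0.595675); scaling to 100 gives 8.7 : 59.1 : 100.0.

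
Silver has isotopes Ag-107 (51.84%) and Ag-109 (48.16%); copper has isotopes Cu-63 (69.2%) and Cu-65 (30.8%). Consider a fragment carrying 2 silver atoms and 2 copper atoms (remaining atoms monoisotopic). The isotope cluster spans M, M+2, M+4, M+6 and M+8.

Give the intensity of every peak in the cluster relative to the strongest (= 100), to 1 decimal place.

Silver pattern (n=2): 0.26873856 : 0.49932288 : 0.23193856
Copper pattern (n=2): 0.478864 : 0.426272 : 0.094864
Convolve the two distributions (both contribute in 2-u steps):
  M: 0.26873856×0.478864 = 0.128689
  M+2: 0.26873856×0.426272 + 0.49932288×0.478864 = 0.353663
  M+4: 0.26873856×0.094864 + 0.49932288×0.426272 + 0.23193856×0.478864 = 0.349408
  M+6: 0.49932288×0.094864 + 0.23193856×0.426272 = 0.146237
  M+8: 0.23193856×0.094864 = 0.022003
Scale to base peak (0.353663) = 100: 36.4 : 100.0 : 98.8 : 41.3 : 6.2

36.4 : 100.0 : 98.8 : 41.3 : 6.2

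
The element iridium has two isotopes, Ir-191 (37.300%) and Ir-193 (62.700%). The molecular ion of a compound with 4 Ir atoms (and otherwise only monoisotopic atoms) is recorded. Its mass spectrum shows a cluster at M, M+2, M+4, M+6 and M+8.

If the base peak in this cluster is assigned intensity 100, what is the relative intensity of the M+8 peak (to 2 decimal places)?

42.02

(0.37300 + 0.62700)^4 gives M 0.0194, M+2 0.1302, M+4 0.3282, M+6 0.3678, M+8 0.1546; the largest is M+6.
P(M+6) = C(4,3) × 0.37300^1 × 0.62700^3 = 4 × 0.3730 × 0.24649188 = 0.367766 (base)
P(M+8) = C(4,4) × 0.37300^0 × 0.62700^4 = 1 × 1.0000 × 0.15455041 = 0.154550
Relative intensity = 0.154550 / 0.367766 × 100 = 42.02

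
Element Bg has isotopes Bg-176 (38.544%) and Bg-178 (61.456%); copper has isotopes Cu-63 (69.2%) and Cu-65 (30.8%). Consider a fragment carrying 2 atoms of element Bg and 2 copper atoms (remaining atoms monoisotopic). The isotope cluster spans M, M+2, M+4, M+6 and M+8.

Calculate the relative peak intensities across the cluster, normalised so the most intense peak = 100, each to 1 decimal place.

17.9 : 73.1 : 100.0 : 51.9 : 9.0

Element Bg pattern (n=2): 0.14856399 : 0.47375201 : 0.37768399
Copper pattern (n=2): 0.478864 : 0.426272 : 0.094864
Convolve the two distributions (both contribute in 2-u steps):
  M: 0.14856399×0.478864 = 0.071142
  M+2: 0.14856399×0.426272 + 0.47375201×0.478864 = 0.290191
  M+4: 0.14856399×0.094864 + 0.47375201×0.426272 + 0.37768399×0.478864 = 0.396900
  M+6: 0.47375201×0.094864 + 0.37768399×0.426272 = 0.205938
  M+8: 0.37768399×0.094864 = 0.035829
Scale to base peak (0.396900) = 100: 17.9 : 73.1 : 100.0 : 51.9 : 9.0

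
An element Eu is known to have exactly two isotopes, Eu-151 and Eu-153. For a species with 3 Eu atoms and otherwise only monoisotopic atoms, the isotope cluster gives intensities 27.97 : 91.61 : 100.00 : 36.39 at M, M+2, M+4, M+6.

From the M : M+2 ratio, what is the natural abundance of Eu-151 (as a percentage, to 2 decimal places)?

47.81%

Let p = fractional abundance of Eu-151. I(M+2)/I(M) = [C(3,1)·p^2·(1−p)] / p^3 = 3·(1−p)/p = 91.61/27.97 = 3.2753
(1−p)/p = 3.2753/3 = 1.0918  ⇒  p = 1/(1 + 1.0918) = 0.4781
Eu-151: 47.81%, Eu-153: 52.19%.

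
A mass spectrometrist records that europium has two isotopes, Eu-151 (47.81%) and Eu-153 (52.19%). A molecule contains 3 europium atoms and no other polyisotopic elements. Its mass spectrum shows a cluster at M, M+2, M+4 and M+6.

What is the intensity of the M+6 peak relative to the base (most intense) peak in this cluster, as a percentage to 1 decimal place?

Binomial terms of (0.4781 + 0.5219)^3: M 0.1093, M+2 0.3579, M+4 0.3907, M+6 0.1422 → M+4 is the base peak.
P(M+4) = C(3,2) × 0.4781^1 × 0.5219^2 = 3 × 0.4781 × 0.27237961 = 0.390674 (base)
P(M+6) = C(3,3) × 0.4781^0 × 0.5219^3 = 1 × 1.0000 × 0.14215492 = 0.142155
Relative intensity = 0.142155 / 0.390674 × 100 = 36.4

36.4%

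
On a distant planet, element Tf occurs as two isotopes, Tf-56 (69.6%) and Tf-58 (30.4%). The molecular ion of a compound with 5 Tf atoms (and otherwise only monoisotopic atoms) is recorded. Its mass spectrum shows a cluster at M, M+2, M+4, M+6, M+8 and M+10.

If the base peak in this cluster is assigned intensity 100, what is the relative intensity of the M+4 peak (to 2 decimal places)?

Term probabilities: M 0.1633, M+2 0.3567, M+4 0.3116, M+6 0.1361, M+8 0.0297, M+10 0.0026. Base peak = M+2.
P(M+2) = C(5,1) × 0.696^4 × 0.304^1 = 5 × 0.23465886 × 0.3040 = 0.356681 (base)
P(M+4) = C(5,2) × 0.696^3 × 0.304^2 = 10 × 0.33715354 × 0.092416 = 0.311584
Relative intensity = 0.311584 / 0.356681 × 100 = 87.36

87.36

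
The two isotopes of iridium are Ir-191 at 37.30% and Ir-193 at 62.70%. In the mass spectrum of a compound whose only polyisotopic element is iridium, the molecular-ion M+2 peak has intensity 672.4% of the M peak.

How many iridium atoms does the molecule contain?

With n Ir atoms, P(M+2)/P(M) = C(n,1)·p^(n−1)q / p^n = n·q/p = n · 0.6270/0.3730.
n = 6.724 × 0.3730/0.6270 = 4.00 ≈ 4

4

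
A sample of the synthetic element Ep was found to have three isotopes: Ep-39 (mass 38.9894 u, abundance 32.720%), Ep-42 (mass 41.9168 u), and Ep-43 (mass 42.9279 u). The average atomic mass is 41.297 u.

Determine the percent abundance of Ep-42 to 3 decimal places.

33.847%

The remaining 67.280% is split between Ep-42 (fraction x) and Ep-43 (fraction 0.67280 − x).
Substituting: 41.9168x + 42.9279(0.67280 − x) = 28.53966832
(41.9168 − 42.9279)x = -0.3422228  ⇒  x = 0.33847, y = 0.33433
Ep-42: 33.847%, Ep-43: 33.433%.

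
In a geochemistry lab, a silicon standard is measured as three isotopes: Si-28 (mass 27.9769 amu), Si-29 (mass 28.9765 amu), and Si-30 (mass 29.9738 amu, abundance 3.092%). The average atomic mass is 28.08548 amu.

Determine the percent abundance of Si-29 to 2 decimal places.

4.69%

The remaining 96.908% is split between Si-28 (fraction x) and Si-29 (fraction 0.96908 − x).
Substituting: 27.9769x + 28.9765(0.96908 − x) = 27.158690104
(27.9769 − 28.9765)x = -0.921856516  ⇒  x = 0.92223, y = 0.04685
Si-28: 92.22%, Si-29: 4.69%.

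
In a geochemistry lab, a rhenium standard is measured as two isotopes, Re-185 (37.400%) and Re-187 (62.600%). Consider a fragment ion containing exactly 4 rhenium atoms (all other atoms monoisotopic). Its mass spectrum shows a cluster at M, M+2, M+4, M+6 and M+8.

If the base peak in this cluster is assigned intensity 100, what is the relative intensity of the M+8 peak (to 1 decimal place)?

41.8

Binomial terms of (0.37400 + 0.62600)^4: M 0.0196, M+2 0.1310, M+4 0.3289, M+6 0.3670, M+8 0.1536 → M+6 is the base peak.
P(M+6) = C(4,3) × 0.37400^1 × 0.62600^3 = 4 × 0.3740 × 0.24531438 = 0.366990 (base)
P(M+8) = C(4,4) × 0.37400^0 × 0.62600^4 = 1 × 1.0000 × 0.1535668 = 0.153567
Relative intensity = 0.153567 / 0.366990 × 100 = 41.8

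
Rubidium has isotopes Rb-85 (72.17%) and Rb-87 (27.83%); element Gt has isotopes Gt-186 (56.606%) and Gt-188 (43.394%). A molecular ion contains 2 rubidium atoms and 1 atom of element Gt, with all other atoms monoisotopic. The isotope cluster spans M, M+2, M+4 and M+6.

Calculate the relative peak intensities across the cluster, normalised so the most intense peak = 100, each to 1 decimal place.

65.0 : 100.0 : 48.1 : 7.4

Rubidium pattern (n=2): 0.52085089 : 0.40169822 : 0.07745089
Element Gt pattern (n=1): 0.56606 : 0.43394
Convolve the two distributions (both contribute in 2-u steps):
  M: 0.52085089×0.56606 = 0.294833
  M+2: 0.52085089×0.43394 + 0.40169822×0.56606 = 0.453403
  M+4: 0.40169822×0.43394 + 0.07745089×0.56606 = 0.218155
  M+6: 0.07745089×0.43394 = 0.033609
Scale to base peak (0.453403) = 100: 65.0 : 100.0 : 48.1 : 7.4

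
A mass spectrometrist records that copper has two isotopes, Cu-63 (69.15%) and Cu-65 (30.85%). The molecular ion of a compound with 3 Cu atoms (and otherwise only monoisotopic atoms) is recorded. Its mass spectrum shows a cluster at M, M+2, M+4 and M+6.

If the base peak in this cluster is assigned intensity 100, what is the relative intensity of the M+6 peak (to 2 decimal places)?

Term probabilities: M 0.3307, M+2 0.4425, M+4 0.1974, M+6 0.0294. Base peak = M+2.
P(M+2) = C(3,1) × 0.6915^2 × 0.3085^1 = 3 × 0.47817225 × 0.3085 = 0.442548 (base)
P(M+6) = C(3,3) × 0.6915^0 × 0.3085^3 = 1 × 1.0000 × 0.02936064 = 0.029361
Relative intensity = 0.029361 / 0.442548 × 100 = 6.63

6.63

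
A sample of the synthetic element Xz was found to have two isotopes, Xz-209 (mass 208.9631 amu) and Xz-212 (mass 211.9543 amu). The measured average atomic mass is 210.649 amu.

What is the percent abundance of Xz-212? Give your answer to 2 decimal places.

Writing the weighted mean with unknown fraction x of Xz-209:
208.9631·x + 211.9543·(1 − x) = 210.649
(208.9631 − 211.9543)·x = 210.649 − 211.9543
x = -1.3053 / -2.9912 = 0.43638 → 43.64% Xz-209, 56.36% Xz-212.

56.36%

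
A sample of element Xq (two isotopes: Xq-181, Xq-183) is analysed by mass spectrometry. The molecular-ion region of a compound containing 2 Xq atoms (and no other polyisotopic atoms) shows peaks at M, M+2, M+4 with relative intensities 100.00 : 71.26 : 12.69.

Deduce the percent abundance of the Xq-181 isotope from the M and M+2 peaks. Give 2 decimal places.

If p is the fraction of Xq that is Xq-181, then I(M+2)/I(M) = [C(2,1)·p^1·(1−p)] / p^2 = 2·(1−p)/p = 71.26/100.00 = 0.7126
(1−p)/p = 0.7126/2 = 0.3563  ⇒  p = 1/(1 + 0.3563) = 0.7373
Xq-181: 73.73%, Xq-183: 26.27%.

73.73%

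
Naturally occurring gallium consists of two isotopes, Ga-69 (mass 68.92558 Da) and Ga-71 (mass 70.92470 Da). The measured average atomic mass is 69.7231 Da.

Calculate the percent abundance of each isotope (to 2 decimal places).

With x = fraction of Ga-69 (so Ga-71 is 1 − x):
68.92558·x + 70.92470·(1 − x) = 69.7231
(68.92558 − 70.92470)·x = 69.7231 − 70.92470
x = -1.20160 / -1.99912 = 0.60106 → 60.11% Ga-69, 39.89% Ga-71.

Ga-69: 60.11%, Ga-71: 39.89%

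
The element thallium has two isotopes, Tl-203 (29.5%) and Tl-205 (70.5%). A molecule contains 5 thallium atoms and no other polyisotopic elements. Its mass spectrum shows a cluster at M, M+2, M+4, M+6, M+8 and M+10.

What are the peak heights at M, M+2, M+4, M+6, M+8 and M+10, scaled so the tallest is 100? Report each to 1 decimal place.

0.6 : 7.3 : 35.0 : 83.7 : 100.0 : 47.8

Each Tl atom is independently Tl-203 (p = 0.295) or Tl-205 (q = 0.705); the cluster is the binomial expansion (p + q)^5.
P(M) = 0.295^5 = 0.002234
P(M+2) = 5 × 0.295^4 × 0.705^1 = 0.026696
P(M+4) = 10 × 0.295^3 × 0.705^2 = 0.127598
P(M+6) = 10 × 0.295^2 × 0.705^3 = 0.304938
P(M+8) = 5 × 0.295^1 × 0.705^4 = 0.364375
P(M+10) = 0.705^5 = 0.174159
The M+8 peak is largest (0.364375); scaling to 100 gives 0.6 : 7.3 : 35.0 : 83.7 : 100.0 : 47.8.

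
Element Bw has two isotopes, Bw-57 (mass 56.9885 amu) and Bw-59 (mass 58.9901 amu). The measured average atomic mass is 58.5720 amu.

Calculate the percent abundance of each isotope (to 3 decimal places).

Bw-57: 20.888%, Bw-59: 79.112%

Writing the weighted mean with unknown fraction x of Bw-57:
56.9885·x + 58.9901·(1 − x) = 58.5720
(56.9885 − 58.9901)·x = 58.5720 − 58.9901
x = -0.4181 / -2.0016 = 0.20888 → 20.888% Bw-57, 79.112% Bw-59.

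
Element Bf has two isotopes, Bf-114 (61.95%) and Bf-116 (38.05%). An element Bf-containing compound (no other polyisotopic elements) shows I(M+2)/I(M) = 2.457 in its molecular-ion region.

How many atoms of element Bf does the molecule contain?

4

For n independent Bf atoms, I(M+2)/I(M) = n · (abundance Bf-116) / (abundance Bf-114) = n · 0.3805/0.6195.
n = 2.457 × 0.6195/0.3805 = 4.00 ≈ 4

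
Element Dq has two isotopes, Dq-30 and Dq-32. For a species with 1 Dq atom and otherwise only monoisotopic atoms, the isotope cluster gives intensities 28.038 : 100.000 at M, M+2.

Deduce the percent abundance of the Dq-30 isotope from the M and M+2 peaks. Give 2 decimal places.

Let p = fractional abundance of Dq-30. I(M+2)/I(M) = [C(1,1)·p^0·(1−p)] / p^1 = 1·(1−p)/p = 100.000/28.038 = 3.5666
(1−p)/p = 3.5666/1 = 3.5666  ⇒  p = 1/(1 + 3.5666) = 0.2190
Dq-30: 21.90%, Dq-32: 78.10%.

21.90%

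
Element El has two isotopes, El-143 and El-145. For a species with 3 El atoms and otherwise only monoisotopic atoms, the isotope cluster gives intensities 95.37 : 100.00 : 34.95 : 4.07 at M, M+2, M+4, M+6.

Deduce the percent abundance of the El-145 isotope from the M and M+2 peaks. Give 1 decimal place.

25.9%

Write p for the El-143 fraction. I(M+2)/I(M) = [C(3,1)·p^2·(1−p)] / p^3 = 3·(1−p)/p = 100.00/95.37 = 1.0485
(1−p)/p = 1.0485/3 = 0.3495  ⇒  p = 1/(1 + 0.3495) = 0.7410
El-143: 74.1%, El-145: 25.9%.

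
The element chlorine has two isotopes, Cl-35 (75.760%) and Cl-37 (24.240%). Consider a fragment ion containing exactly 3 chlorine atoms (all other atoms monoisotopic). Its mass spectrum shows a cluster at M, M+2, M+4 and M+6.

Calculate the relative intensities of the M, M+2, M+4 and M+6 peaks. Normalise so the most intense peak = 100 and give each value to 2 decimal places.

Expanding (0.75760 + 0.24240)^3:
P(M) = 0.75760^3 = 0.434830
P(M+2) = 3 × 0.75760^2 × 0.24240^1 = 0.417382
P(M+4) = 3 × 0.75760^1 × 0.24240^2 = 0.133545
P(M+6) = 0.24240^3 = 0.014243
The M peak is largest (0.434830); scaling to 100 gives 100.00 : 95.99 : 30.71 : 3.28.

100.00 : 95.99 : 30.71 : 3.28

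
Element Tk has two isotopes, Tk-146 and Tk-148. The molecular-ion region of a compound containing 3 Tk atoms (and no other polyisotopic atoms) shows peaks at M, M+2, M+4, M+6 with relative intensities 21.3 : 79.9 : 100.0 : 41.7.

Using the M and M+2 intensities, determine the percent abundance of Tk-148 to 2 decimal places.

Write p for the Tk-146 fraction. I(M+2)/I(M) = [C(3,1)·p^2·(1−p)] / p^3 = 3·(1−p)/p = 79.9/21.3 = 3.7512
(1−p)/p = 3.7512/3 = 1.2504  ⇒  p = 1/(1 + 1.2504) = 0.4444
Tk-146: 44.44%, Tk-148: 55.56%.

55.56%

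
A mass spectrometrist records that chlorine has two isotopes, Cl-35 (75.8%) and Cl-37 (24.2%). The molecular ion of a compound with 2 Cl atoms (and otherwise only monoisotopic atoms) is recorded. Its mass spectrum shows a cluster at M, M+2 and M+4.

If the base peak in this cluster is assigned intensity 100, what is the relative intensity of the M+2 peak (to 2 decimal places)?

63.85

(0.758 + 0.242)^2 gives M 0.5746, M+2 0.3669, M+4 0.0586; the largest is M.
P(M) = C(2,0) × 0.758^2 × 0.242^0 = 1 × 0.574564 × 1.0000 = 0.574564 (base)
P(M+2) = C(2,1) × 0.758^1 × 0.242^1 = 2 × 0.7580 × 0.2420 = 0.366872
Relative intensity = 0.366872 / 0.574564 × 100 = 63.85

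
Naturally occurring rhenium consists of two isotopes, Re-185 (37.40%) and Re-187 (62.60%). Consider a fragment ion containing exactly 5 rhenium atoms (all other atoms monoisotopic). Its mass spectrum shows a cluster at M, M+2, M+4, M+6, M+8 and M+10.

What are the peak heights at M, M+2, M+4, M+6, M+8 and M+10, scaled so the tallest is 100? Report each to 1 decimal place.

2.1 : 17.8 : 59.7 : 100.0 : 83.7 : 28.0

The 5 Re atoms are independent, so intensities follow the terms of (0.3740 + 0.6260)^5.
P(M) = 0.3740^5 = 0.007317
P(M+2) = 5 × 0.3740^4 × 0.6260^1 = 0.061239
P(M+4) = 10 × 0.3740^3 × 0.6260^2 = 0.205005
P(M+6) = 10 × 0.3740^2 × 0.6260^3 = 0.343136
P(M+8) = 5 × 0.3740^1 × 0.6260^4 = 0.287170
P(M+10) = 0.6260^5 = 0.096133
The M+6 peak is largest (0.343136); scaling to 100 gives 2.1 : 17.8 : 59.7 : 100.0 : 83.7 : 28.0.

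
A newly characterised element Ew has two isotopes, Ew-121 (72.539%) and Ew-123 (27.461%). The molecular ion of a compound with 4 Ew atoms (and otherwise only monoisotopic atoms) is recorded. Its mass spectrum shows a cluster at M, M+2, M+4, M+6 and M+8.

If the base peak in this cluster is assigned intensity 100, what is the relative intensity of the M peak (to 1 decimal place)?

(0.72539 + 0.27461)^4 gives M 0.2769, M+2 0.4193, M+4 0.2381, M+6 0.0601, M+8 0.0057; the largest is M+2.
P(M+2) = C(4,1) × 0.72539^3 × 0.27461^1 = 4 × 0.38169344 × 0.27461 = 0.419267 (base)
P(M) = C(4,0) × 0.72539^4 × 0.27461^0 = 1 × 0.2768766 × 1.0000 = 0.276877
Relative intensity = 0.276877 / 0.419267 × 100 = 66.0

66.0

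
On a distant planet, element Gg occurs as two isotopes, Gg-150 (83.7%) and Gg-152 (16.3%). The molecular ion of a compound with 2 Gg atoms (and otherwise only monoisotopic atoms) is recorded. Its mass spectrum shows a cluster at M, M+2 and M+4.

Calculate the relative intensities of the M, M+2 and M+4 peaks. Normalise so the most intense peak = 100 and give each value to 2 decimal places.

The 2 Gg atoms are independent, so intensities follow the terms of (0.837 + 0.163)^2.
P(M) = 0.837^2 = 0.700569
P(M+2) = 2 × 0.837^1 × 0.163^1 = 0.272862
P(M+4) = 0.163^2 = 0.026569
The M peak is largest (0.700569); scaling to 100 gives 100.00 : 38.95 : 3.79.

100.00 : 38.95 : 3.79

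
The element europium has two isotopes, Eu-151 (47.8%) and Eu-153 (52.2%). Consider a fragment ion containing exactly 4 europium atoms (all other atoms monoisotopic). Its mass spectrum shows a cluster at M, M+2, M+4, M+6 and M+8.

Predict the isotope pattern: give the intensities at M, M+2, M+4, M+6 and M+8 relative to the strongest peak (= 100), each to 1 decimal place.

14.0 : 61.0 : 100.0 : 72.8 : 19.9

The 4 Eu atoms are independent, so intensities follow the terms of (0.478 + 0.522)^4.
P(M) = 0.478^4 = 0.052205
P(M+2) = 4 × 0.478^3 × 0.522^1 = 0.228042
P(M+4) = 6 × 0.478^2 × 0.522^2 = 0.373549
P(M+6) = 4 × 0.478^1 × 0.522^3 = 0.271956
P(M+8) = 0.522^4 = 0.074248
The M+4 peak is largest (0.373549); scaling to 100 gives 14.0 : 61.0 : 100.0 : 72.8 : 19.9.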